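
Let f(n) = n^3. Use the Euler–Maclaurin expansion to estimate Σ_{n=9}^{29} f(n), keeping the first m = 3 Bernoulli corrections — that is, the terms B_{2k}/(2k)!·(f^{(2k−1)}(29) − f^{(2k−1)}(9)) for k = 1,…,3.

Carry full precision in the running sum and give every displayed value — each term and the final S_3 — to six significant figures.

S_3 ≈ 187929

Integral: ∫_9^29 x^3 dx = 175180.
Boundary: ½(f(9) + f(29)) = ½(729.000 + 24389.0) = 12559.0.
Integral + boundary = 187739.
Order-1 term: 1/12 · (2523.00 − 243.000) = 190.000.
Partial sum through k=1: 187929.
Order-2 term: −1/720 · (6.00000 − 6.00000) = 0.00000.
Partial sum through k=2: 187929.
Order-3 term: 1/30240 · (0.00000 − 0.00000) = 0.00000.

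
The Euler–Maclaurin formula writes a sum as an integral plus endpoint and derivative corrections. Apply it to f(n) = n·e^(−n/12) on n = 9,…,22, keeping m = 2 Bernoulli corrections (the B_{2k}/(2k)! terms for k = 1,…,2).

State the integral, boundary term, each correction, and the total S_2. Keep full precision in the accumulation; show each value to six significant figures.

∫_9^22 x·e^(−x/12) dx evaluates to 53.8054.
Endpoint term: (f(9) + f(22))/2 = (4.25130 + 3.51735)/2 = 3.88433.
So far: 57.6898.
Order-1 term: 1/12 · (-0.133233 − 0.118092) = -0.0209437.
After k=1: 57.6688.
Order-2 term: −1/720 · (0.00129532 − 0.00738073) = 8.45195e-06.

S_2 ≈ 57.6688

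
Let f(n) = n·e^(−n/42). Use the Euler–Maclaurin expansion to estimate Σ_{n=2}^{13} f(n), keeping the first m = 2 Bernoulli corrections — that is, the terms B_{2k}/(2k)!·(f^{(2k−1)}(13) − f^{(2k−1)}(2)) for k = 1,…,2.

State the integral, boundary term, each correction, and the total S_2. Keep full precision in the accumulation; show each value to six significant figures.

S_2 ≈ 72.6826

∫_2^13 x·e^(−x/42) dx evaluates to 66.9929.
Boundary: ½(f(2) + f(13)) = ½(1.90699 + 9.53935) = 5.72317.
Integral + boundary = 72.7161.
Correction k=1: B_{2}/2! · (f^{(1)}(13) − f^{(1)}(2)) = 1/12 · (0.506669 − 0.908092) = -0.0334520.
Running total after k=1: 72.6826.
Correction k=2: B_{4}/4! · (f^{(3)}(13) − f^{(3)}(2)) = −1/720 · (0.00111920 − 0.00159585) = 6.62025e-07.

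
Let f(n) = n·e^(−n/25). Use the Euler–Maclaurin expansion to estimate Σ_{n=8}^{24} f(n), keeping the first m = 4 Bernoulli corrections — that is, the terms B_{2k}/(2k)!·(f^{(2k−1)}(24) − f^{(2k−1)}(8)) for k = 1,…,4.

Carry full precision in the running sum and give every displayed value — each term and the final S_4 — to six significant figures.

∫_8^24 x·e^(−x/25) dx evaluates to 130.029.
½[f(8) + f(24)] = ½[5.80919 + 9.18943] = 7.49931.
So far: 137.528.
Correction k=1: B_{2}/2! · (f^{(1)}(24) − f^{(1)}(8)) = 1/12 · (0.0153157 − 0.493781) = -0.0398721.
After k=1: 137.489.
Correction k=2: B_{4}/4! · (f^{(3)}(24) − f^{(3)}(8)) = −1/720 · (0.00124976 − 0.00311373) = 2.58884e-06.
After k=2: 137.489.
Correction k=3: B_{6}/6! · (f^{(5)}(24) − f^{(5)}(8)) = 1/30240 · (3.96003e-06 − 8.69985e-06) = -1.56740e-10.
After k=3: 137.489.
Correction k=4: B_{8}/8! · (f^{(7)}(24) − f^{(7)}(8)) = −1/1209600 · (9.47271e-09 − 1.98684e-08) = 8.59429e-15.

S_4 ≈ 137.489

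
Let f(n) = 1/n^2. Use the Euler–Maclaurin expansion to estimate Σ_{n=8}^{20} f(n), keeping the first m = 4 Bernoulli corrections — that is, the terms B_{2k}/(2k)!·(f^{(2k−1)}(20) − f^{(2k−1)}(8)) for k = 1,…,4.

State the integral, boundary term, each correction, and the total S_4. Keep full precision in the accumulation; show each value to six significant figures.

The integral term ∫_8^20 1/x^2 dx = 0.0750000.
½[f(8) + f(20)] = ½[0.0156250 + 0.00250000] = 0.00906250.
Integral + boundary = 0.0840625.
k=1: B_{2}/(2)! × [f^{(1)}(20) − f^{(1)}(8)] = 1/12 × (-0.000250000 − (-0.00390625)) = 0.000304687.
After k=1: 0.0843672.
k=2: B_{4}/(4)! × [f^{(3)}(20) − f^{(3)}(8)] = −1/720 × (-7.50000e-06 − (-0.000732422)) = -1.00684e-06.
After k=2: 0.0843662.
k=3: B_{6}/(6)! × [f^{(5)}(20) − f^{(5)}(8)] = 1/30240 × (-5.62500e-07 − (-0.000343323)) = 1.13347e-08.
After k=3: 0.0843662.
k=4: B_{8}/(8)! × [f^{(7)}(20) − f^{(7)}(8)] = −1/1209600 × (-7.87500e-08 − (-0.000300407)) = -2.48288e-10.

S_4 ≈ 0.0843662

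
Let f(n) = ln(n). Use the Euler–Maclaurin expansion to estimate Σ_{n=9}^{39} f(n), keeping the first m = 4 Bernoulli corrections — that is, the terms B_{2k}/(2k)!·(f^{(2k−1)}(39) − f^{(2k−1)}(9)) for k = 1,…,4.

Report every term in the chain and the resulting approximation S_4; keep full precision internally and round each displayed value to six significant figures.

S_4 ≈ 96.0272

∫_9^39 ln(x) dx evaluates to 93.1039.
Endpoint term: (f(9) + f(39))/2 = (2.19722 + 3.66356)/2 = 2.93039.
Running total after boundary: 96.0343.
k=1: B_{2}/(2)! × [f^{(1)}(39) − f^{(1)}(9)] = 1/12 × (0.0256410 − 0.111111) = -0.00712251.
Running total after k=1: 96.0272.
k=2: B_{4}/(4)! × [f^{(3)}(39) − f^{(3)}(9)] = −1/720 × (3.37160e-05 − 0.00274348) = 3.76357e-06.
Running total after k=2: 96.0272.
k=3: B_{6}/(6)! × [f^{(5)}(39) − f^{(5)}(9)] = 1/30240 × (2.66004e-07 − 0.000406442) = -1.34317e-08.
Running total after k=3: 96.0272.
k=4: B_{8}/(8)! × [f^{(7)}(39) − f^{(7)}(9)] = −1/1209600 × (5.24663e-09 − 0.000150534) = 1.24445e-10.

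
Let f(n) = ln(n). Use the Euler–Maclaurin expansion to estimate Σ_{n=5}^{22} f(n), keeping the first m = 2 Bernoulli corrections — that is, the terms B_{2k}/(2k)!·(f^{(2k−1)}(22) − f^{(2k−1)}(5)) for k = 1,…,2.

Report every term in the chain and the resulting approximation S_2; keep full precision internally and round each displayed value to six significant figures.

S_2 ≈ 45.2931

Integral: ∫_5^22 ln(x) dx = 42.9557.
Endpoint term: (f(5) + f(22))/2 = (1.60944 + 3.09104)/2 = 2.35024.
Integral + boundary = 45.3060.
Order-1 term: 1/12 · (0.0454545 − 0.200000) = -0.0128788.
Running total after k=1: 45.2931.
Order-2 term: −1/720 · (0.000187829 − 0.0160000) = 2.19613e-05.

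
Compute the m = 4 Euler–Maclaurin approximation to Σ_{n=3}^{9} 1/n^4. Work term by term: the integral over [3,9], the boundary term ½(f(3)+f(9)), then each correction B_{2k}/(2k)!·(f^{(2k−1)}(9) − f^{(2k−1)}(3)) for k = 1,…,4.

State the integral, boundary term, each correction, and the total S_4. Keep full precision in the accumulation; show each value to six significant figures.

S_4 ≈ 0.0194359

∫_3^9 1/x^4 dx evaluates to 0.0118884.
Boundary: ½(f(3) + f(9)) = ½(0.0123457 + 0.000152416) = 0.00624905.
Integral + boundary = 0.0181375.
Order-1 term: 1/12 · (-6.77404e-05 − (-0.0164609)) = 0.00136610.
Running total after k=1: 0.0195036.
Order-2 term: −1/720 · (-2.50890e-05 − (-0.0548697)) = -7.61730e-05.
Running total after k=2: 0.0194274.
Order-3 term: 1/30240 · (-1.73455e-05 − (-0.341411)) = 1.12895e-05.
Running total after k=3: 0.0194387.
Order-4 term: −1/1209600 · (-1.92728e-05 − (-3.41411)) = -2.82250e-06.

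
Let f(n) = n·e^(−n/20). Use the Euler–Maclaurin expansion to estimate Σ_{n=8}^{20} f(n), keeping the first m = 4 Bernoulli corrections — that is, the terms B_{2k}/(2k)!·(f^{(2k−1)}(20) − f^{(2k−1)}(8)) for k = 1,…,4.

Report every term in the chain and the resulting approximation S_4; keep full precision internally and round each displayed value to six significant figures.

The integral term ∫_8^20 x·e^(−x/20) dx = 81.0757.
Endpoint term: (f(8) + f(20))/2 = (5.36256 + 7.35759)/2 = 6.36007.
So far: 87.4357.
Order-1 term: 1/12 · (0.00000 − 0.402192) = -0.0335160.
After k=1: 87.4022.
Order-2 term: −1/720 · (0.00183940 − 0.00435708) = 3.49678e-06.
After k=2: 87.4022.
Order-3 term: 1/30240 · (9.19699e-06 − 1.92717e-05) = -3.33159e-10.
After k=3: 87.4022.
Order-4 term: −1/1209600 · (3.44887e-08 − 6.91268e-08) = 2.86360e-14.

S_4 ≈ 87.4022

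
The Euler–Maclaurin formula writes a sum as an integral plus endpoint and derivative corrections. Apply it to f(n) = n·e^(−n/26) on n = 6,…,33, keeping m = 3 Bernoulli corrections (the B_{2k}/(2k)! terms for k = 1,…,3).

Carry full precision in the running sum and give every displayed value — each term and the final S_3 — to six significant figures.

∫_6^33 x·e^(−x/26) dx evaluates to 229.416.
½[f(6) + f(33)] = ½[4.76354 + 9.27458] = 7.01906.
Integral + boundary = 236.435.
Correction k=1: B_{2}/2! · (f^{(1)}(33) − f^{(1)}(6)) = 1/12 · (-0.0756667 − 0.610710) = -0.0571980.
Running total after k=1: 236.378.
Correction k=2: B_{4}/4! · (f^{(3)}(33) − f^{(3)}(6)) = −1/720 · (0.000719569 − 0.00325230) = 3.51768e-06.
Running total after k=2: 236.378.
Correction k=3: B_{6}/6! · (f^{(5)}(33) − f^{(5)}(6)) = 1/30240 · (2.29448e-06 − 8.28578e-06) = -1.98125e-10.

S_3 ≈ 236.378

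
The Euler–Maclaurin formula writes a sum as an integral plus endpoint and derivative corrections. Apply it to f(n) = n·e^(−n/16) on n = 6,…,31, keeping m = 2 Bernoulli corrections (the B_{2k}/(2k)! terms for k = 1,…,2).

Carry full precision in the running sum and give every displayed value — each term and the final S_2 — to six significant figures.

∫_6^31 x·e^(−x/16) dx evaluates to 133.590.
½[f(6) + f(31)] = ½[4.12374 + 4.46597] = 4.29485.
Integral + boundary = 137.885.
k=1: B_{2}/(2)! × [f^{(1)}(31) − f^{(1)}(6)] = 1/12 × (-0.135060 − 0.429556) = -0.0470513.
Running total after k=1: 137.838.
k=2: B_{4}/(4)! × [f^{(3)}(31) − f^{(3)}(6)] = −1/720 × (0.000597920 − 0.00704740) = 8.95761e-06.

S_2 ≈ 137.838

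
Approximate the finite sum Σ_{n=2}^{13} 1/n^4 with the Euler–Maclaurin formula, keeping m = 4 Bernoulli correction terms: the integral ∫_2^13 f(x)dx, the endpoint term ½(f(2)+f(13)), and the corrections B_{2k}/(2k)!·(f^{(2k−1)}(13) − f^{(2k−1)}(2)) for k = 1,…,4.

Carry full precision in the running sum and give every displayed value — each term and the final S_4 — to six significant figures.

S_4 ≈ 0.0820860

Integral: ∫_2^13 1/x^4 dx = 0.0415149.
Boundary: ½(f(2) + f(13)) = ½(0.0625000 + 3.50128e-05) = 0.0312675.
Integral + boundary = 0.0727825.
Order-1 term: 1/12 · (-1.07732e-05 − (-0.125000)) = 0.0104158.
After k=1: 0.0831982.
Order-2 term: −1/720 · (-1.91240e-06 − (-0.937500)) = -0.00130208.
After k=2: 0.0818961.
Order-3 term: 1/30240 · (-6.33693e-07 − (-13.1250)) = 0.000434028.
After k=3: 0.0823302.
Order-4 term: −1/1209600 · (-3.37470e-07 − (-295.312)) = -0.000244141.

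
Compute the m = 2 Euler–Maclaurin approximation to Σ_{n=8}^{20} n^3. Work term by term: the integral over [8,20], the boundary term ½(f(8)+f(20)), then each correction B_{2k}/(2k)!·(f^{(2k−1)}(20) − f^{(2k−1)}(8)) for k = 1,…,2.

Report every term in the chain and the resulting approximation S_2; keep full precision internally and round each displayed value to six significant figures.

S_2 ≈ 43316.0

Integral: ∫_8^20 x^3 dx = 38976.0.
½[f(8) + f(20)] = ½[512.000 + 8000.00] = 4256.00.
Integral + boundary = 43232.0.
Correction k=1: B_{2}/2! · (f^{(1)}(20) − f^{(1)}(8)) = 1/12 · (1200.00 − 192.000) = 84.0000.
After k=1: 43316.0.
Correction k=2: B_{4}/4! · (f^{(3)}(20) − f^{(3)}(8)) = −1/720 · (6.00000 − 6.00000) = 0.00000.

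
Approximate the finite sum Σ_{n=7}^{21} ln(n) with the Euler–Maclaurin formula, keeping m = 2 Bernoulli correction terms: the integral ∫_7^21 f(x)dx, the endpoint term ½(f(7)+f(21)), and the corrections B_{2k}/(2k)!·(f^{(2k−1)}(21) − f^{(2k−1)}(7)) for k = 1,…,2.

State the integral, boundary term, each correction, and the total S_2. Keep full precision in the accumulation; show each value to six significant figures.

S_2 ≈ 38.8009

∫_7^21 ln(x) dx evaluates to 36.3136.
½[f(7) + f(21)] = ½[1.94591 + 3.04452] = 2.49522.
So far: 38.8088.
Order-1 term: 1/12 · (0.0476190 − 0.142857) = -0.00793651.
Partial sum through k=1: 38.8009.
Order-2 term: −1/720 · (0.000215959 − 0.00583090) = 7.79853e-06.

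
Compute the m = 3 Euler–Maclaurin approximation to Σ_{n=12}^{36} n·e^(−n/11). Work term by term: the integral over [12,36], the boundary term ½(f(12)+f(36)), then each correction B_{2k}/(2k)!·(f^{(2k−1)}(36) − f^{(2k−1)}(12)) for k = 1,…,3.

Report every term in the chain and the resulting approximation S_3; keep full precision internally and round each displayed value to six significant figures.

Integral: ∫_12^36 x·e^(−x/11) dx = 65.3897.
½[f(12) + f(36)] = ½[4.03093 + 1.36450] = 2.69772.
Running total after boundary: 68.0874.
Correction k=1: B_{2}/2! · (f^{(1)}(36) − f^{(1)}(12)) = 1/12 · (-0.0861430 − (-0.0305374)) = -0.00463380.
After k=1: 68.0828.
Correction k=2: B_{4}/4! · (f^{(3)}(36) − f^{(3)}(12)) = −1/720 · (-8.54311e-05 − 0.00529987) = 7.47959e-06.
After k=2: 68.0828.
Correction k=3: B_{6}/6! · (f^{(5)}(36) − f^{(5)}(12)) = 1/30240 · (4.47160e-06 − 8.96869e-05) = -2.81797e-09.

S_3 ≈ 68.0828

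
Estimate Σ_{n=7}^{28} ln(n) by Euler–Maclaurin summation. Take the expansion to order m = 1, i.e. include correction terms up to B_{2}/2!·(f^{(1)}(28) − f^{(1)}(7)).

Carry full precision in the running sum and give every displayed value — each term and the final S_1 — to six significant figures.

S_1 ≈ 61.3105

∫_7^28 ln(x) dx evaluates to 58.6804.
½[f(7) + f(28)] = ½[1.94591 + 3.33220] = 2.63906.
Integral + boundary = 61.3194.
Correction k=1: B_{2}/2! · (f^{(1)}(28) − f^{(1)}(7)) = 1/12 · (0.0357143 − 0.142857) = -0.00892857.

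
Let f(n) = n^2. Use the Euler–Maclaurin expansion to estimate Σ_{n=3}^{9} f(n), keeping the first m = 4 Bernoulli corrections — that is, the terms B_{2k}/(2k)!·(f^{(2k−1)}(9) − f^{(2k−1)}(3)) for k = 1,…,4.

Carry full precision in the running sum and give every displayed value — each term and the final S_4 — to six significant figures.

S_4 ≈ 280.000

Integral: ∫_3^9 x^2 dx = 234.000.
Boundary: ½(f(3) + f(9)) = ½(9.00000 + 81.0000) = 45.0000.
Running total after boundary: 279.000.
Correction k=1: B_{2}/2! · (f^{(1)}(9) − f^{(1)}(3)) = 1/12 · (18.0000 − 6.00000) = 1.00000.
Partial sum through k=1: 280.000.
Correction k=2: B_{4}/4! · (f^{(3)}(9) − f^{(3)}(3)) = −1/720 · (0.00000 − 0.00000) = 0.00000.
Partial sum through k=2: 280.000.
Correction k=3: B_{6}/6! · (f^{(5)}(9) − f^{(5)}(3)) = 1/30240 · (0.00000 − 0.00000) = 0.00000.
Partial sum through k=3: 280.000.
Correction k=4: B_{8}/8! · (f^{(7)}(9) − f^{(7)}(3)) = −1/1209600 · (0.00000 − 0.00000) = 0.00000.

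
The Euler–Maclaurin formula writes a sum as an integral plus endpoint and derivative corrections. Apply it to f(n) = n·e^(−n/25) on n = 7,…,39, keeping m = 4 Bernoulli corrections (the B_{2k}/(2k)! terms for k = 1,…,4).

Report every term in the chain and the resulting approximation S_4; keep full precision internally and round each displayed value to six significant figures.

Integral: ∫_7^39 x·e^(−x/25) dx = 268.409.
Endpoint term: (f(7) + f(39))/2 = (5.29049 + 8.19531)/2 = 6.74290.
Integral + boundary = 275.152.
Correction k=1: B_{2}/2! · (f^{(1)}(39) − f^{(1)}(7)) = 1/12 · (-0.117676 − 0.544164) = -0.0551534.
Running total after k=1: 275.097.
Correction k=2: B_{4}/4! · (f^{(3)}(39) − f^{(3)}(7)) = −1/720 · (0.000484154 − 0.00328917) = 3.89586e-06.
Running total after k=2: 275.097.
Correction k=3: B_{6}/6! · (f^{(5)}(39) − f^{(5)}(7)) = 1/30240 · (1.85054e-06 − 9.13229e-06) = -2.40798e-10.
Running total after k=3: 275.097.
Correction k=4: B_{8}/8! · (f^{(7)}(39) − f^{(7)}(7)) = −1/1209600 · (4.68230e-09 − 2.08030e-08) = 1.33273e-14.

S_4 ≈ 275.097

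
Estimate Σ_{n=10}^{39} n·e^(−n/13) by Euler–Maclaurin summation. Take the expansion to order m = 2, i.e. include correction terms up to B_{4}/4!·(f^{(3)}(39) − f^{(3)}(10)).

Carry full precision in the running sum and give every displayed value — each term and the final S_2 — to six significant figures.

Integral: ∫_10^39 x·e^(−x/13) dx = 104.891.
½[f(10) + f(39)] = ½[4.63369 + 1.94170] = 3.28769.
Running total after boundary: 108.179.
Correction k=1: B_{2}/2! · (f^{(1)}(39) − f^{(1)}(10)) = 1/12 · (-0.0995741 − 0.106931) = -0.0172088.
Partial sum through k=1: 108.162.
Correction k=2: B_{4}/4! · (f^{(3)}(39) − f^{(3)}(10)) = −1/720 · (0.00000 − 0.00611639) = 8.49499e-06.

S_2 ≈ 108.162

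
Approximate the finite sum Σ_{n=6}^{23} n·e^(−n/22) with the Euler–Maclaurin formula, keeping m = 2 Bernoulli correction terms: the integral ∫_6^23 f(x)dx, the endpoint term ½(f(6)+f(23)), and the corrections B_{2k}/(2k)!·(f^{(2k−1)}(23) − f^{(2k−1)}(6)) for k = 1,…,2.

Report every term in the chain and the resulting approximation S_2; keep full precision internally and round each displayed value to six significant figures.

S_2 ≈ 127.223

∫_6^23 x·e^(−x/22) dx evaluates to 120.944.
Boundary: ½(f(6) + f(23)) = ½(4.56780 + 8.08524) = 6.32652.
Integral + boundary = 127.271.
k=1: B_{2}/(2)! × [f^{(1)}(23) − f^{(1)}(6)] = 1/12 × (-0.0159787 − 0.553673) = -0.0474710.
After k=1: 127.223.
k=2: B_{4}/(4)! × [f^{(3)}(23) − f^{(3)}(6)] = −1/720 × (0.00141960 − 0.00428982) = 3.98642e-06.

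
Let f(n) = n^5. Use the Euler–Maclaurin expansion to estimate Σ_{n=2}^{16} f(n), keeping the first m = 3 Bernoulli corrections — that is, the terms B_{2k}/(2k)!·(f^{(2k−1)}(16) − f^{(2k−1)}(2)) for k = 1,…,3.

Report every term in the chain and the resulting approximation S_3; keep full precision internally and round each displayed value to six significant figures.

The integral term ∫_2^16 x^5 dx = 2.79619e+06.
½[f(2) + f(16)] = ½[32.0000 + 1.04858e+06] = 524304.
Running total after boundary: 3.32050e+06.
k=1: B_{2}/(2)! × [f^{(1)}(16) − f^{(1)}(2)] = 1/12 × (327680 − 80.0000) = 27300.0.
Partial sum through k=1: 3.34780e+06.
k=2: B_{4}/(4)! × [f^{(3)}(16) − f^{(3)}(2)] = −1/720 × (15360.0 − 240.000) = -21.0000.
Partial sum through k=2: 3.34778e+06.
k=3: B_{6}/(6)! × [f^{(5)}(16) − f^{(5)}(2)] = 1/30240 × (120.000 − 120.000) = 0.00000.

S_3 ≈ 3.34778e+06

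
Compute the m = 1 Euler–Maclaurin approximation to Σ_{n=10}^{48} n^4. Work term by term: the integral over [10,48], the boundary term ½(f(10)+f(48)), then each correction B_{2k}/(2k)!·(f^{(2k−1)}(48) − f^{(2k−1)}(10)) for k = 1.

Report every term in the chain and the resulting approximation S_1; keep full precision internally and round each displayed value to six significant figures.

Integral: ∫_10^48 x^4 dx = 5.09408e+07.
Boundary: ½(f(10) + f(48)) = ½(10000.0 + 5.30842e+06) = 2.65921e+06.
So far: 5.36000e+07.
Correction k=1: B_{2}/2! · (f^{(1)}(48) − f^{(1)}(10)) = 1/12 · (442368 − 4000.00) = 36530.7.

S_1 ≈ 5.36365e+07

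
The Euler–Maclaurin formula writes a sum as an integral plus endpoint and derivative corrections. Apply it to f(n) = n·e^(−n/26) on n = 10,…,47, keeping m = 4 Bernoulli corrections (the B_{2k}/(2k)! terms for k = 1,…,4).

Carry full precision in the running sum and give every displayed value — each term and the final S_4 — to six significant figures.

∫_10^47 x·e^(−x/26) dx evaluates to 325.814.
Boundary: ½(f(10) + f(47)) = ½(6.80712 + 7.70952) = 7.25832.
Running total after boundary: 333.072.
k=1: B_{2}/(2)! × [f^{(1)}(47) − f^{(1)}(10)] = 1/12 × (-0.132488 − 0.418900) = -0.0459490.
Running total after k=1: 333.026.
k=2: B_{4}/(4)! × [f^{(3)}(47) − f^{(3)}(10)] = −1/720 × (0.000289315 − 0.00263362) = 3.25597e-06.
Running total after k=2: 333.026.
k=3: B_{6}/(6)! × [f^{(5)}(47) − f^{(5)}(10)] = 1/30240 × (1.14588e-06 − 6.87509e-06) = -1.89458e-10.
Running total after k=3: 333.026.
k=4: B_{8}/(8)! × [f^{(7)}(47) − f^{(7)}(10)] = −1/1209600 × (2.75708e-09 − 1.45774e-08) = 9.77205e-15.

S_4 ≈ 333.026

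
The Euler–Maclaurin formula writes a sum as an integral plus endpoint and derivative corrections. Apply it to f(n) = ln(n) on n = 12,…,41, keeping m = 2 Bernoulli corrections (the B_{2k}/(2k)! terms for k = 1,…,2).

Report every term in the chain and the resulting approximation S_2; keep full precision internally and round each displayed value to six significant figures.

The integral term ∫_12^41 ln(x) dx = 93.4376.
½[f(12) + f(41)] = ½[2.48491 + 3.71357] = 3.09924.
Running total after boundary: 96.5368.
k=1: B_{2}/(2)! × [f^{(1)}(41) − f^{(1)}(12)] = 1/12 × (0.0243902 − 0.0833333) = -0.00491192.
Running total after k=1: 96.5319.
k=2: B_{4}/(4)! × [f^{(3)}(41) − f^{(3)}(12)] = −1/720 × (2.90187e-05 − 0.00115741) = 1.56721e-06.

S_2 ≈ 96.5319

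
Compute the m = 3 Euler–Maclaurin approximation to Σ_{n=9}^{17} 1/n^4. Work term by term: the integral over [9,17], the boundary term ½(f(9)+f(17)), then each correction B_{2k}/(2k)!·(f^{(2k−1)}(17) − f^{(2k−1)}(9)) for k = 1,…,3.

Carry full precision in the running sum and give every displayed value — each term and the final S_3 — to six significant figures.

S_3 ≈ 0.000476971

Integral: ∫_9^17 1/x^4 dx = 0.000389400.
Endpoint term: (f(9) + f(17))/2 = (0.000152416 + 1.19730e-05)/2 = 8.21944e-05.
Integral + boundary = 0.000471595.
Order-1 term: 1/12 · (-2.81719e-06 − (-6.77404e-05)) = 5.41026e-06.
Partial sum through k=1: 0.000477005.
Order-2 term: −1/720 · (-2.92441e-07 − (-2.50890e-05)) = -3.44397e-08.
Partial sum through k=2: 0.000476970.
Order-3 term: 1/30240 · (-5.66668e-08 − (-1.73455e-05)) = 5.71720e-10.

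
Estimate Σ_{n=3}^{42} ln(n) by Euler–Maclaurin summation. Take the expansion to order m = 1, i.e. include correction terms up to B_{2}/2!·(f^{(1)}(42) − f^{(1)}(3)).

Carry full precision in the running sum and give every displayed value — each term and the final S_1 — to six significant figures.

S_1 ≈ 117.079

Integral: ∫_3^42 ln(x) dx = 114.686.
Endpoint term: (f(3) + f(42))/2 = (1.09861 + 3.73767)/2 = 2.41814.
So far: 117.104.
k=1: B_{2}/(2)! × [f^{(1)}(42) − f^{(1)}(3)] = 1/12 × (0.0238095 − 0.333333) = -0.0257937.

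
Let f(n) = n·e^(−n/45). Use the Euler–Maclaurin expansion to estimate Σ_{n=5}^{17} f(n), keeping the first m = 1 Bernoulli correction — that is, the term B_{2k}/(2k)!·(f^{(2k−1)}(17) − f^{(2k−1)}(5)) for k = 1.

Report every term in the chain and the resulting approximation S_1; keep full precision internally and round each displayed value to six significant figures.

S_1 ≈ 109.203

Integral: ∫_5^17 x·e^(−x/45) dx = 101.170.
Endpoint term: (f(5) + f(17))/2 = (4.47420 + 11.6515)/2 = 8.06285.
Running total after boundary: 109.233.
k=1: B_{2}/(2)! × [f^{(1)}(17) − f^{(1)}(5)] = 1/12 × (0.426460 − 0.795413) = -0.0307460.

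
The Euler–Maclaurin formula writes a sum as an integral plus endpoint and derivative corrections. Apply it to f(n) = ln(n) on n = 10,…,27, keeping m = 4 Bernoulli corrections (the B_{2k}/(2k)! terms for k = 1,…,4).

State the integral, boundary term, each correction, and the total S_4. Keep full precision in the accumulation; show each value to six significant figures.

S_4 ≈ 51.7557

The integral term ∫_10^27 ln(x) dx = 48.9617.
Boundary: ½(f(10) + f(27)) = ½(2.30259 + 3.29584) = 2.79921.
Integral + boundary = 51.7610.
Correction k=1: B_{2}/2! · (f^{(1)}(27) − f^{(1)}(10)) = 1/12 · (0.0370370 − 0.100000) = -0.00524691.
Running total after k=1: 51.7557.
Correction k=2: B_{4}/4! · (f^{(3)}(27) − f^{(3)}(10)) = −1/720 · (0.000101611 − 0.00200000) = 2.63665e-06.
Running total after k=2: 51.7557.
Correction k=3: B_{6}/6! · (f^{(5)}(27) − f^{(5)}(10)) = 1/30240 · (1.67260e-06 − 0.000240000) = -7.88120e-09.
Running total after k=3: 51.7557.
Correction k=4: B_{8}/8! · (f^{(7)}(27) − f^{(7)}(10)) = −1/1209600 · (6.88313e-08 − 7.20000e-05) = 5.94669e-11.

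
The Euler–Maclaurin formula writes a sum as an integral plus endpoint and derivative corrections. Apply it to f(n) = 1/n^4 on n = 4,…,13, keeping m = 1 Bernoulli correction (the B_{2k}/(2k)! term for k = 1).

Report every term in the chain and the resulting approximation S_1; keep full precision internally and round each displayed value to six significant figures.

Integral: ∫_4^13 1/x^4 dx = 0.00505661.
½[f(4) + f(13)] = ½[0.00390625 + 3.50128e-05] = 0.00197063.
Integral + boundary = 0.00702724.
Order-1 term: 1/12 · (-1.07732e-05 − (-0.00390625)) = 0.000324623.

S_1 ≈ 0.00735187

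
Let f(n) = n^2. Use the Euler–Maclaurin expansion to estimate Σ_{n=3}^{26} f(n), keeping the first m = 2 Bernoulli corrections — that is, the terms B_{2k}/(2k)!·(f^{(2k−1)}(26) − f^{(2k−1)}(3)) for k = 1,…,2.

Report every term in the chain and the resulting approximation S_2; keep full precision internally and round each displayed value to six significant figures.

Integral: ∫_3^26 x^2 dx = 5849.67.
Boundary: ½(f(3) + f(26)) = ½(9.00000 + 676.000) = 342.500.
Running total after boundary: 6192.17.
Correction k=1: B_{2}/2! · (f^{(1)}(26) − f^{(1)}(3)) = 1/12 · (52.0000 − 6.00000) = 3.83333.
After k=1: 6196.00.
Correction k=2: B_{4}/4! · (f^{(3)}(26) − f^{(3)}(3)) = −1/720 · (0.00000 − 0.00000) = 0.00000.

S_2 ≈ 6196.00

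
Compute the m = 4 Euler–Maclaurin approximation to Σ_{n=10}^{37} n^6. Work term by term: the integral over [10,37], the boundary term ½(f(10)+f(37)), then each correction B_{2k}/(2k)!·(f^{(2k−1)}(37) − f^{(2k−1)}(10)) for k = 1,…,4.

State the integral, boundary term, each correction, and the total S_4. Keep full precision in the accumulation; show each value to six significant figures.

S_4 ≈ 1.48782e+10

Integral: ∫_10^37 x^6 dx = 1.35603e+10.
½[f(10) + f(37)] = ½[1.00000e+06 + 2.56573e+09] = 1.28336e+09.
So far: 1.48436e+10.
Order-1 term: 1/12 · (4.16064e+08 − 600000) = 3.46220e+07.
Partial sum through k=1: 1.48783e+10.
Order-2 term: −1/720 · (6.07836e+06 − 120000) = -8275.50.
Partial sum through k=2: 1.48782e+10.
Order-3 term: 1/30240 · (26640.0 − 7200.00) = 0.642857.
Partial sum through k=3: 1.48782e+10.
Order-4 term: −1/1209600 · (0.00000 − 0.00000) = 0.00000.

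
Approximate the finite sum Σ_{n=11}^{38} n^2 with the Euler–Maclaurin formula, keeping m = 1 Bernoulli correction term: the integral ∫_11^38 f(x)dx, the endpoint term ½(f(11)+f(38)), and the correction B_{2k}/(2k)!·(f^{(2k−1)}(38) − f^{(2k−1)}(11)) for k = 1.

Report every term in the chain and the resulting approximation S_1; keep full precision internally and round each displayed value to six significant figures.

The integral term ∫_11^38 x^2 dx = 17847.0.
½[f(11) + f(38)] = ½[121.000 + 1444.00] = 782.500.
So far: 18629.5.
Order-1 term: 1/12 · (76.0000 − 22.0000) = 4.50000.

S_1 ≈ 18634.0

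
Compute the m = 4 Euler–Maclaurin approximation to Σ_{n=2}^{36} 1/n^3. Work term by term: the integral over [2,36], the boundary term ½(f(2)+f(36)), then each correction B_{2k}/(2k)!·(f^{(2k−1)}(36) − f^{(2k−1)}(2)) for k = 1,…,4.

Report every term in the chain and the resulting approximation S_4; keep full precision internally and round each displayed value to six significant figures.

∫_2^36 1/x^3 dx evaluates to 0.124614.
½[f(2) + f(36)] = ½[0.125000 + 2.14335e-05] = 0.0625107.
So far: 0.187125.
k=1: B_{2}/(2)! × [f^{(1)}(36) − f^{(1)}(2)] = 1/12 × (-1.78612e-06 − (-0.187500)) = 0.0156249.
Running total after k=1: 0.202750.
k=2: B_{4}/(4)! × [f^{(3)}(36) − f^{(3)}(2)] = −1/720 × (-2.75636e-08 − (-0.937500)) = -0.00130208.
Running total after k=2: 0.201448.
k=3: B_{6}/(6)! × [f^{(5)}(36) − f^{(5)}(2)] = 1/30240 × (-8.93265e-10 − (-9.84375)) = 0.000325521.
Running total after k=3: 0.201773.
k=4: B_{8}/(8)! × [f^{(7)}(36) − f^{(7)}(2)] = −1/1209600 × (-4.96259e-11 − (-177.188)) = -0.000146484.

S_4 ≈ 0.201627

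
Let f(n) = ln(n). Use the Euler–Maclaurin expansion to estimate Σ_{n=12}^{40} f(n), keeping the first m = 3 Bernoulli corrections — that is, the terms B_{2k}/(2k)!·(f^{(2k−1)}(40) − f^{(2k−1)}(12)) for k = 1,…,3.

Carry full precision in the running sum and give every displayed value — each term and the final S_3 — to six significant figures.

S_3 ≈ 92.8183

The integral term ∫_12^40 ln(x) dx = 89.7363.
½[f(12) + f(40)] = ½[2.48491 + 3.68888] = 3.08689.
Integral + boundary = 92.8232.
Correction k=1: B_{2}/2! · (f^{(1)}(40) − f^{(1)}(12)) = 1/12 · (0.0250000 − 0.0833333) = -0.00486111.
Running total after k=1: 92.8183.
Correction k=2: B_{4}/4! · (f^{(3)}(40) − f^{(3)}(12)) = −1/720 · (3.12500e-05 − 0.00115741) = 1.56411e-06.
Running total after k=2: 92.8183.
Correction k=3: B_{6}/6! · (f^{(5)}(40) − f^{(5)}(12)) = 1/30240 · (2.34375e-07 − 9.64506e-05) = -3.18175e-09.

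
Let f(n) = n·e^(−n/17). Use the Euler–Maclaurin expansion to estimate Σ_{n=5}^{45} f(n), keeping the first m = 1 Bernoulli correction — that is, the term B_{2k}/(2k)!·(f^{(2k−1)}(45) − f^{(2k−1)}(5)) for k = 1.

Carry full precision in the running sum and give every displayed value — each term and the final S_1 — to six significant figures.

∫_5^45 x·e^(−x/17) dx evaluates to 204.015.
Endpoint term: (f(5) + f(45))/2 = (3.72594 + 3.18867)/2 = 3.45731.
Integral + boundary = 207.472.
Correction k=1: B_{2}/2! · (f^{(1)}(45) − f^{(1)}(5)) = 1/12 · (-0.116709 − 0.526016) = -0.0535604.

S_1 ≈ 207.419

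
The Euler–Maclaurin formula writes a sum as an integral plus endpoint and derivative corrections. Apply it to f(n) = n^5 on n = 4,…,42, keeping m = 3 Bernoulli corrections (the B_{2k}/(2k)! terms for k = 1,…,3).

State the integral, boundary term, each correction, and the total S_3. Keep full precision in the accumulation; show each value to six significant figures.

S_3 ≈ 9.81480e+08

Integral: ∫_4^42 x^5 dx = 9.14838e+08.
½[f(4) + f(42)] = ½[1024.00 + 1.30691e+08] = 6.53461e+07.
Integral + boundary = 9.80184e+08.
Order-1 term: 1/12 · (1.55585e+07 − 1280.00) = 1.29643e+06.
After k=1: 9.81481e+08.
Order-2 term: −1/720 · (105840 − 960.000) = -145.667.
After k=2: 9.81480e+08.
Order-3 term: 1/30240 · (120.000 − 120.000) = 0.00000.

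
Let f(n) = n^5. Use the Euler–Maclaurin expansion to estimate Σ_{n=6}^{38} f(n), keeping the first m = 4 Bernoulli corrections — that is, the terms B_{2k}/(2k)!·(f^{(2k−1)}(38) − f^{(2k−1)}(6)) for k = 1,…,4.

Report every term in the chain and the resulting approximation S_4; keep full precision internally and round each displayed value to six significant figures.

S_4 ≈ 5.42305e+08

The integral term ∫_6^38 x^5 dx = 5.01815e+08.
Endpoint term: (f(6) + f(38))/2 = (7776.00 + 7.92352e+07)/2 = 3.96215e+07.
Running total after boundary: 5.41436e+08.
Correction k=1: B_{2}/2! · (f^{(1)}(38) − f^{(1)}(6)) = 1/12 · (1.04257e+07 − 6480.00) = 868267.
After k=1: 5.42305e+08.
Correction k=2: B_{4}/4! · (f^{(3)}(38) − f^{(3)}(6)) = −1/720 · (86640.0 − 2160.00) = -117.333.
After k=2: 5.42305e+08.
Correction k=3: B_{6}/6! · (f^{(5)}(38) − f^{(5)}(6)) = 1/30240 · (120.000 − 120.000) = 0.00000.
After k=3: 5.42305e+08.
Correction k=4: B_{8}/8! · (f^{(7)}(38) − f^{(7)}(6)) = −1/1209600 · (0.00000 − 0.00000) = 0.00000.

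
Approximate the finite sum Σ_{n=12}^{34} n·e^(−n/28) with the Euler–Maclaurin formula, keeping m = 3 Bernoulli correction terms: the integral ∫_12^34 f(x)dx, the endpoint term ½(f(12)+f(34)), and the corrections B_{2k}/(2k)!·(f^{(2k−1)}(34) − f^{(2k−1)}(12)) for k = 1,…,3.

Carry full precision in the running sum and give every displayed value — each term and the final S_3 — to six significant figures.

The integral term ∫_12^34 x·e^(−x/28) dx = 214.155.
Endpoint term: (f(12) + f(34))/2 = (7.81727 + 10.0953)/2 = 8.95631.
Running total after boundary: 223.111.
k=1: B_{2}/(2)! × [f^{(1)}(34) − f^{(1)}(12)] = 1/12 × (-0.0636261 − 0.372251) = -0.0363231.
After k=1: 223.075.
k=2: B_{4}/(4)! × [f^{(3)}(34) − f^{(3)}(12)] = −1/720 × (0.000676298 − 0.00213664) = 2.02826e-06.
After k=2: 223.075.
k=3: B_{6}/(6)! × [f^{(5)}(34) − f^{(5)}(12)] = 1/30240 × (1.82877e-06 − 4.84500e-06) = -9.97431e-11.

S_3 ≈ 223.075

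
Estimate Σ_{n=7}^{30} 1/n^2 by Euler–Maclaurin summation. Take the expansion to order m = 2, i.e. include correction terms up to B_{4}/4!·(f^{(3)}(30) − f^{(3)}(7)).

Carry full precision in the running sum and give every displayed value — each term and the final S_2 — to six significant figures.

Integral: ∫_7^30 1/x^2 dx = 0.109524.
Endpoint term: (f(7) + f(30))/2 = (0.0204082 + 0.00111111)/2 = 0.0107596.
Integral + boundary = 0.120283.
Order-1 term: 1/12 · (-7.40741e-05 − (-0.00583090)) = 0.000479736.
Running total after k=1: 0.120763.
Order-2 term: −1/720 · (-9.87654e-07 − (-0.00142798)) = -1.98193e-06.

S_2 ≈ 0.120761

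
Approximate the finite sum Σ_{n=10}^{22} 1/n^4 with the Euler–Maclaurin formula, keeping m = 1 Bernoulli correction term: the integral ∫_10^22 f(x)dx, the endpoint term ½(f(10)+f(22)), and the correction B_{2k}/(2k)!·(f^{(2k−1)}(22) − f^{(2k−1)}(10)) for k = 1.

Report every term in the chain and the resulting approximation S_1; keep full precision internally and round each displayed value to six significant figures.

∫_10^22 1/x^4 dx evaluates to 0.000302029.
Endpoint term: (f(10) + f(22))/2 = (0.000100000 + 4.26883e-06)/2 = 5.21344e-05.
Running total after boundary: 0.000354163.
Order-1 term: 1/12 · (-7.76152e-07 − (-4.00000e-05)) = 3.26865e-06.

S_1 ≈ 0.000357432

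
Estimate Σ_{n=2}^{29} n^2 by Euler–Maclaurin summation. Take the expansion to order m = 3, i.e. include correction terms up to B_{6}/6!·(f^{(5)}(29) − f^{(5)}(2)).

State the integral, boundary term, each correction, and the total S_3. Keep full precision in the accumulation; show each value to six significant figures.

S_3 ≈ 8554.00

∫_2^29 x^2 dx evaluates to 8127.00.
Boundary: ½(f(2) + f(29)) = ½(4.00000 + 841.000) = 422.500.
So far: 8549.50.
Correction k=1: B_{2}/2! · (f^{(1)}(29) − f^{(1)}(2)) = 1/12 · (58.0000 − 4.00000) = 4.50000.
Partial sum through k=1: 8554.00.
Correction k=2: B_{4}/4! · (f^{(3)}(29) − f^{(3)}(2)) = −1/720 · (0.00000 − 0.00000) = 0.00000.
Partial sum through k=2: 8554.00.
Correction k=3: B_{6}/6! · (f^{(5)}(29) − f^{(5)}(2)) = 1/30240 · (0.00000 − 0.00000) = 0.00000.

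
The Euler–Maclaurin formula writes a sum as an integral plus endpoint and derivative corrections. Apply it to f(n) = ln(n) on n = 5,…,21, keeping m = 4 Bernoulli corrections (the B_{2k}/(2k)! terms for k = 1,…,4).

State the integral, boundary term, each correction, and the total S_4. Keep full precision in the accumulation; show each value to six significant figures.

Integral: ∫_5^21 ln(x) dx = 39.8878.
½[f(5) + f(21)] = ½[1.60944 + 3.04452] = 2.32698.
Integral + boundary = 42.2148.
Correction k=1: B_{2}/2! · (f^{(1)}(21) − f^{(1)}(5)) = 1/12 · (0.0476190 − 0.200000) = -0.0126984.
Partial sum through k=1: 42.2021.
Correction k=2: B_{4}/4! · (f^{(3)}(21) − f^{(3)}(5)) = −1/720 · (0.000215959 − 0.0160000) = 2.19223e-05.
Partial sum through k=2: 42.2021.
Correction k=3: B_{6}/6! · (f^{(5)}(21) − f^{(5)}(5)) = 1/30240 · (5.87645e-06 − 0.00768000) = -2.53774e-07.
Partial sum through k=3: 42.2021.
Correction k=4: B_{8}/8! · (f^{(7)}(21) − f^{(7)}(5)) = −1/1209600 · (3.99758e-07 − 0.00921600) = 7.61872e-09.

S_4 ≈ 42.2021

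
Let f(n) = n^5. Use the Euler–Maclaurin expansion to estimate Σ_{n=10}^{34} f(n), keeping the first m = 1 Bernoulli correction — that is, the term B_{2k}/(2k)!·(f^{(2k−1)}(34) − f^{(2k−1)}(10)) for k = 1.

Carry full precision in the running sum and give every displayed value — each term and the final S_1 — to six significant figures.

S_1 ≈ 2.80621e+08

∫_10^34 x^5 dx evaluates to 2.57301e+08.
Boundary: ½(f(10) + f(34)) = ½(100000 + 4.54354e+07) = 2.27677e+07.
Running total after boundary: 2.80068e+08.
Correction k=1: B_{2}/2! · (f^{(1)}(34) − f^{(1)}(10)) = 1/12 · (6.68168e+06 − 50000.0) = 552640.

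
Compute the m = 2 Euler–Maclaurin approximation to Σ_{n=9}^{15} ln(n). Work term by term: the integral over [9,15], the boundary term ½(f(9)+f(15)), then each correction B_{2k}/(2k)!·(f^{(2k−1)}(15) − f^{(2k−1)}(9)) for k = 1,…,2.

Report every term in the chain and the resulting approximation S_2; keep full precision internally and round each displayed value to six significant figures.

∫_9^15 ln(x) dx evaluates to 14.8457.
½[f(9) + f(15)] = ½[2.19722 + 2.70805] = 2.45264.
Running total after boundary: 17.2984.
Order-1 term: 1/12 · (0.0666667 − 0.111111) = -0.00370370.
After k=1: 17.2947.
Order-2 term: −1/720 · (0.000592593 − 0.00274348) = 2.98735e-06.

S_2 ≈ 17.2947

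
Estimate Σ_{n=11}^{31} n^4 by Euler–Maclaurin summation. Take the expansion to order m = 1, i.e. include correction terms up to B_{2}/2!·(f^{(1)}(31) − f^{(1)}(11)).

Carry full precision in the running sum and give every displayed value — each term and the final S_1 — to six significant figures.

S_1 ≈ 6.17219e+06

∫_11^31 x^4 dx evaluates to 5.69362e+06.
Endpoint term: (f(11) + f(31))/2 = (14641.0 + 923521)/2 = 469081.
Running total after boundary: 6.16270e+06.
k=1: B_{2}/(2)! × [f^{(1)}(31) − f^{(1)}(11)] = 1/12 × (119164 − 5324.00) = 9486.67.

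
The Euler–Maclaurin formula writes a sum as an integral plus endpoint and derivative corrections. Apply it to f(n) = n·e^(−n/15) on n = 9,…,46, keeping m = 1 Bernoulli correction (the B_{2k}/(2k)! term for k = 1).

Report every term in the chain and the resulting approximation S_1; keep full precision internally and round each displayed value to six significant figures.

Integral: ∫_9^46 x·e^(−x/15) dx = 154.955.
Endpoint term: (f(9) + f(46))/2 = (4.93930 + 2.14250)/2 = 3.54090.
Integral + boundary = 158.496.
Correction k=1: B_{2}/2! · (f^{(1)}(46) − f^{(1)}(9)) = 1/12 · (-0.0962574 − 0.219525) = -0.0263152.

S_1 ≈ 158.470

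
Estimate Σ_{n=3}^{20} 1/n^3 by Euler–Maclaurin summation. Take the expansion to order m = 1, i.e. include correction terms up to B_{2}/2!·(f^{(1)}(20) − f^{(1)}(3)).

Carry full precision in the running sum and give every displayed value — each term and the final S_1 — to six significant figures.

∫_3^20 1/x^3 dx evaluates to 0.0543056.
½[f(3) + f(20)] = ½[0.0370370 + 0.000125000] = 0.0185810.
Running total after boundary: 0.0728866.
Correction k=1: B_{2}/2! · (f^{(1)}(20) − f^{(1)}(3)) = 1/12 · (-1.87500e-05 − (-0.0370370)) = 0.00308486.

S_1 ≈ 0.0759714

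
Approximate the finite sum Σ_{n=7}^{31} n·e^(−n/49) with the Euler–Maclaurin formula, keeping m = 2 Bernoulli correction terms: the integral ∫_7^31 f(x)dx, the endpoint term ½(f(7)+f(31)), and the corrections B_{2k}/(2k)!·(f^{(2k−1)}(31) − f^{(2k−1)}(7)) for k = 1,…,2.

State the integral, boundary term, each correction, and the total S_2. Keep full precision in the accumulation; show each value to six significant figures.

∫_7^31 x·e^(−x/49) dx evaluates to 296.485.
Endpoint term: (f(7) + f(31))/2 = (6.06815 + 16.4666)/2 = 11.2674.
So far: 307.752.
Correction k=1: B_{2}/2! · (f^{(1)}(31) − f^{(1)}(7)) = 1/12 · (0.195128 − 0.743038) = -0.0456592.
Running total after k=1: 307.706.
Correction k=2: B_{4}/4! · (f^{(3)}(31) − f^{(3)}(7)) = −1/720 · (0.000523736 − 0.00103157) = 7.05322e-07.

S_2 ≈ 307.706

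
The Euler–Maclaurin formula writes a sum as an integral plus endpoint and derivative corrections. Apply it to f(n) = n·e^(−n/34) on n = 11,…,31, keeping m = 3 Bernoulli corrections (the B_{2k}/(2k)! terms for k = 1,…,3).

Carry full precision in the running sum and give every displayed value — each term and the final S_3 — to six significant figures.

S_3 ≈ 229.254

The integral term ∫_11^31 x·e^(−x/34) dx = 219.084.
Boundary: ½(f(11) + f(31)) = ½(7.95950 + 12.4562) = 10.2079.
Integral + boundary = 229.292.
Order-1 term: 1/12 · (0.0354542 − 0.489488) = -0.0378361.
After k=1: 229.254.
Order-2 term: −1/720 · (0.000725851 − 0.00167532) = 1.31871e-06.
After k=2: 229.254.
Order-3 term: 1/30240 · (1.22927e-06 − 2.53219e-06) = -4.30860e-11.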